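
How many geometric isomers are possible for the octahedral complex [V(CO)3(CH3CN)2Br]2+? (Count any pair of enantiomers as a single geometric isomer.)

3

Working through the distinct placements yields 3 geometric isomers: CO mer, CH3CN cis; CO mer, CH3CN trans; CO fac, CH3CN cis.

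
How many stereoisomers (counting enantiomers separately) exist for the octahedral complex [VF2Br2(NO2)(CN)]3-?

Systematic placement gives 6 geometric isomers: F cis, Br trans; F trans, Br trans; F cis, Br cis (3 arrangements, 2 chiral); F trans, Br cis.
Of these, 2 lack any improper symmetry element and so occur as enantiomeric pairs, giving 6 + 2 = 8 stereoisomers in total.

8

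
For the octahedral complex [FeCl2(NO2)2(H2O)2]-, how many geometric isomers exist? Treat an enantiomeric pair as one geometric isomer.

5

In an octahedral complex each vertex has one trans partner and four cis neighbours.
Systematic placement gives 5 geometric isomers: Cl trans, NO2 trans, H2O trans; Cl trans, NO2 cis, H2O cis; Cl cis, NO2 trans, H2O cis; Cl cis, NO2 cis, H2O cis (chiral); Cl cis, NO2 cis, H2O trans.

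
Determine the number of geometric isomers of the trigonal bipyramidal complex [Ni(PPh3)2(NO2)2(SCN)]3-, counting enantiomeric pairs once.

Placing the ligands in turn and identifying arrangements related by rotation or reflection leaves 5 distinct geometric isomers.

5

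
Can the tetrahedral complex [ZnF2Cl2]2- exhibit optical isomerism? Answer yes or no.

In a tetrahedral complex all four positions are equivalent and every pair of ligands is adjacent — there is no cis/trans distinction.
Only one geometric arrangement is possible.

no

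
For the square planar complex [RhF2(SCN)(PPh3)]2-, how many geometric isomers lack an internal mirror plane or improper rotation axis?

0

In a square planar complex each vertex has one trans partner and two cis neighbours.
There are 2 geometric isomers: F cis; F trans.
Each arrangement has an internal mirror plane or centre of symmetry, so none is chiral.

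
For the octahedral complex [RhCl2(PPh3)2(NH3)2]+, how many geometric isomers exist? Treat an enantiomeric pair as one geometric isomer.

5

In an octahedral complex each vertex has one trans partner and four cis neighbours.
Systematic placement gives 5 geometric isomers: Cl trans, PPh3 trans, NH3 trans; Cl trans, PPh3 cis, NH3 cis; Cl cis, PPh3 trans, NH3 cis; Cl cis, PPh3 cis, NH3 cis (chiral); Cl cis, PPh3 cis, NH3 trans.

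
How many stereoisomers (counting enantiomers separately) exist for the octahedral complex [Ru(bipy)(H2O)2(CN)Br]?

6

Each bipy is bidentate and must span two cis positions.
Working through the distinct placements yields 4 geometric isomers: H2O cis (3 arrangements, 2 chiral); H2O trans.
Of these, 2 lack any improper symmetry element and so occur as enantiomeric pairs, giving 4 + 2 = 6 stereoisomers in total.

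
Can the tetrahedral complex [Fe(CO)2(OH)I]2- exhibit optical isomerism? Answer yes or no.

Only one geometric arrangement is possible.

no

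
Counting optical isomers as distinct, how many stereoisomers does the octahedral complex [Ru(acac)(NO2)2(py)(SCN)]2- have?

The six octahedral sites form three mutually perpendicular trans pairs.
Each acac is bidentate and must span two cis positions.
Working through the distinct placements yields 4 geometric isomers: NO2 trans; NO2 cis (3 arrangements, 2 chiral).
Of these, 2 lack any improper symmetry element and so occur as enantiomeric pairs, giving 4 + 2 = 6 stereoisomers in total.

6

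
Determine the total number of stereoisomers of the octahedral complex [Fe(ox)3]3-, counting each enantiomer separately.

The six octahedral sites form three mutually perpendicular trans pairs.
Each ox is bidentate and must span two cis positions.
Only one geometric arrangement is possible; it has no improper symmetry element, so it exists as a pair of enantiomers (2 stereoisomers).

2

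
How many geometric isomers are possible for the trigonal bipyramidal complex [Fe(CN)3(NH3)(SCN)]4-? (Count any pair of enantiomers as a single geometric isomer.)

Systematic placement gives 4 geometric isomers: NH3 equatorial, SCN equatorial; NH3 axial, SCN equatorial; NH3 equatorial, SCN axial; NH3 axial, SCN axial.

4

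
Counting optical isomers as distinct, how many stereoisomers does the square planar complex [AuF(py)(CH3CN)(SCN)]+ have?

In a square planar complex each vertex has one trans partner and two cis neighbours.
The distinct arrangements are (3 in all): (CH3CN/SCN trans, F/py trans); (CH3CN/py trans, F/SCN trans); (CH3CN/F trans, SCN/py trans).
Each arrangement has an internal mirror plane or centre of symmetry, so none is chiral.

3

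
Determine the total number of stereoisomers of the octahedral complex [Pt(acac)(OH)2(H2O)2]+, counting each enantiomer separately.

Each acac is bidentate and must span two cis positions.
The distinct arrangements are (3 in all): OH cis, H2O trans; OH cis, H2O cis (chiral); OH trans, H2O cis.
One of these lacks any improper symmetry element and so occurs as an enantiomeric pair, giving 3 + 1 = 4 stereoisomers in total.

4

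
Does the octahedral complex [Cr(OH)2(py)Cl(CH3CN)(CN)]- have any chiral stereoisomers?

yes

In an octahedral complex each vertex has one trans partner and four cis neighbours.
Systematic enumeration (placing each ligand type in turn and discarding arrangements equivalent by rotation or reflection) gives 9 geometric isomers.
Of these, 6 lack any improper symmetry element and so occur as enantiomeric pairs, giving 9 + 6 = 15 stereoisomers in total.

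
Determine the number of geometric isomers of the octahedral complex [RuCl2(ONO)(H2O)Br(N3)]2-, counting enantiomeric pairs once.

In an octahedral complex each vertex has one trans partner and four cis neighbours.
Exhaustive case analysis gives 9 geometric isomers.

9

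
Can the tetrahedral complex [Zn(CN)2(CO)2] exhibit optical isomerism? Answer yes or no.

no

All four vertices of a tetrahedron are equivalent and mutually adjacent, so cis/trans isomerism cannot arise.
Only one geometric arrangement is possible.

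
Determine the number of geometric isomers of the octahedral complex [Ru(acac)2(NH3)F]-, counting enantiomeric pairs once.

2

The six octahedral sites form three mutually perpendicular trans pairs.
Each acac is bidentate and must span two cis positions.
Systematic placement gives 2 geometric isomers: NH3 and F mutually trans; NH3 and F mutually cis (chiral).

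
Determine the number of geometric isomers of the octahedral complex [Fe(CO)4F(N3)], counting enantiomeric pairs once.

In an octahedral complex each vertex has one trans partner and four cis neighbours.
Working through the distinct placements yields 2 geometric isomers: F and N3 mutually trans; F and N3 mutually cis.

2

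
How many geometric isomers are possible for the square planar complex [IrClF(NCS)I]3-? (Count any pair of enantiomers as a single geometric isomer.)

A square has two trans pairs of vertices; adjacent vertices are cis.
There are 3 geometric isomers: (Cl/I trans, F/NCS trans); (Cl/NCS trans, F/I trans); (Cl/F trans, I/NCS trans).

3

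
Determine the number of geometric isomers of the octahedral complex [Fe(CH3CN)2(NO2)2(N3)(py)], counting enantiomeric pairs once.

6

The six octahedral sites form three mutually perpendicular trans pairs.
The distinct arrangements are (6 in all): CH3CN trans, NO2 cis; CH3CN trans, NO2 trans; CH3CN cis, NO2 cis (3 arrangements, 2 chiral); CH3CN cis, NO2 trans.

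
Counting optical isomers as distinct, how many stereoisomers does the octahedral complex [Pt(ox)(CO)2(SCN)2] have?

4

The six octahedral sites form three mutually perpendicular trans pairs.
Each ox is bidentate and must span two cis positions.
Systematic placement gives 3 geometric isomers: CO trans, SCN cis; CO cis, SCN cis (chiral); CO cis, SCN trans.
One of these lacks any improper symmetry element and so occurs as an enantiomeric pair, giving 3 + 1 = 4 stereoisomers in total.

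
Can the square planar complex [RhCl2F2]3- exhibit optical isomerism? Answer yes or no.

no

In a square planar complex each vertex has one trans partner and two cis neighbours.
There are 2 geometric isomers: Cl cis; Cl trans.
Each arrangement has an internal mirror plane or centre of symmetry, so none is chiral.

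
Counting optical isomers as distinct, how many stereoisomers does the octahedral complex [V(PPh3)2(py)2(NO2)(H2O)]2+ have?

8

Working through the distinct placements yields 6 geometric isomers: PPh3 trans, py trans; PPh3 cis, py cis (3 arrangements, 2 chiral); PPh3 cis, py trans; PPh3 trans, py cis.
Of these, 2 lack any improper symmetry element and so occur as enantiomeric pairs, giving 6 + 2 = 8 stereoisomers in total.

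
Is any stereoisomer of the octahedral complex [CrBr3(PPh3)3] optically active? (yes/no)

no

An octahedron has six vertices in three trans pairs; every non-trans pair is cis.
There are 2 geometric isomers: Br mer; Br fac.
Each arrangement has an internal mirror plane or centre of symmetry, so none is chiral.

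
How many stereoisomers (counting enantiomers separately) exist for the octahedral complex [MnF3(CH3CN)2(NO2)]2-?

The six octahedral sites form three mutually perpendicular trans pairs.
The distinct arrangements are (3 in all): F mer, CH3CN trans; F fac, CH3CN cis; F mer, CH3CN cis.
Each arrangement has an internal mirror plane or centre of symmetry, so none is chiral.

3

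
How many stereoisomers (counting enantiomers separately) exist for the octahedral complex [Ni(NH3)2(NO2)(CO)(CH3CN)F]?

15

An octahedron has six vertices in three trans pairs; every non-trans pair is cis.
Placing the ligands in turn and identifying arrangements related by rotation or reflection leaves 9 distinct geometric isomers.
Of these, 6 lack any improper symmetry element and so occur as enantiomeric pairs, giving 9 + 6 = 15 stereoisomers in total.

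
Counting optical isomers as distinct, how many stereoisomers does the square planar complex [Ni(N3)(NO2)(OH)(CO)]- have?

In a square planar complex each vertex has one trans partner and two cis neighbours.
There are 3 geometric isomers: (CO/NO2 trans, N3/OH trans); (CO/OH trans, N3/NO2 trans); (CO/N3 trans, NO2/OH trans).
Each arrangement has an internal mirror plane or centre of symmetry, so none is chiral.

3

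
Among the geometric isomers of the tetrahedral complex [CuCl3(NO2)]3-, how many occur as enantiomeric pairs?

In a tetrahedral complex all four positions are equivalent and every pair of ligands is adjacent — there is no cis/trans distinction.
Only one geometric arrangement is possible.

0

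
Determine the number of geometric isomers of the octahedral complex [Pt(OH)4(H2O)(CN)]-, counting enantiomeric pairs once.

2

An octahedron has six vertices in three trans pairs; every non-trans pair is cis.
Systematic placement gives 2 geometric isomers: H2O and CN mutually trans; H2O and CN mutually cis.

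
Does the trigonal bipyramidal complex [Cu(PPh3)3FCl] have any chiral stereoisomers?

There are 4 geometric isomers: F axial, Cl axial; F equatorial, Cl axial; F axial, Cl equatorial; F equatorial, Cl equatorial.
Each arrangement has an internal mirror plane or centre of symmetry, so none is chiral.

no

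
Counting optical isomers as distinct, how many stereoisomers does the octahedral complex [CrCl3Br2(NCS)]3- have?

3

The distinct arrangements are (3 in all): Cl mer, Br trans; Cl fac, Br cis; Cl mer, Br cis.
Each arrangement has an internal mirror plane or centre of symmetry, so none is chiral.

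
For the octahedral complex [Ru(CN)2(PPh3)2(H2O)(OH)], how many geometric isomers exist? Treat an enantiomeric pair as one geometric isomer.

In an octahedral complex each vertex has one trans partner and four cis neighbours.
Working through the distinct placements yields 6 geometric isomers: CN trans, PPh3 trans; CN trans, PPh3 cis; CN cis, PPh3 trans; CN cis, PPh3 cis (3 arrangements, 2 chiral).

6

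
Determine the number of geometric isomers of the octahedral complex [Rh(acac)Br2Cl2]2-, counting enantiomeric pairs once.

Each acac is bidentate and must span two cis positions.
Systematic placement gives 3 geometric isomers: Br trans, Cl cis; Br cis, Cl cis (chiral); Br cis, Cl trans.

3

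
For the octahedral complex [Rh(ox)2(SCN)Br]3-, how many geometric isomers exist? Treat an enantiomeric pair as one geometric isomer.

2

Each ox is bidentate and must span two cis positions.
Systematic placement gives 2 geometric isomers: SCN and Br mutually trans; SCN and Br mutually cis (chiral).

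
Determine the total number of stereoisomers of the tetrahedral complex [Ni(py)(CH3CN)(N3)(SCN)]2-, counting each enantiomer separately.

All four vertices of a tetrahedron are equivalent and mutually adjacent, so cis/trans isomerism cannot arise.
Only one geometric arrangement is possible; it has no improper symmetry element, so it exists as a pair of enantiomers (2 stereoisomers).

2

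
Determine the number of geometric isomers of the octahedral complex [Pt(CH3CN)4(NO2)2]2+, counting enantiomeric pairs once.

2

In an octahedral complex each vertex has one trans partner and four cis neighbours.
The distinct arrangements are (2 in all): NO2 trans; NO2 cis.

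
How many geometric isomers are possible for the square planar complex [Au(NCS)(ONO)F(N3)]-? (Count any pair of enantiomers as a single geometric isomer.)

In a square planar complex each vertex has one trans partner and two cis neighbours.
Systematic placement gives 3 geometric isomers: (F/NCS trans, N3/ONO trans); (F/ONO trans, N3/NCS trans); (F/N3 trans, NCS/ONO trans).

3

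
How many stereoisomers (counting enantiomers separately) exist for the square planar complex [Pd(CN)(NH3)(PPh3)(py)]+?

3

Working through the distinct placements yields 3 geometric isomers: (CN/PPh3 trans, NH3/py trans); (CN/py trans, NH3/PPh3 trans); (CN/NH3 trans, PPh3/py trans).
Each arrangement has an internal mirror plane or centre of symmetry, so none is chiral.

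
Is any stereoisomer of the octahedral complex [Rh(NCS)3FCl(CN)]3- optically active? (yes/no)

yes

An octahedron has six vertices in three trans pairs; every non-trans pair is cis.
There are 4 geometric isomers: NCS mer (3 arrangements); NCS fac (chiral).
One of these lacks any improper symmetry element and so occurs as an enantiomeric pair, giving 4 + 1 = 5 stereoisomers in total.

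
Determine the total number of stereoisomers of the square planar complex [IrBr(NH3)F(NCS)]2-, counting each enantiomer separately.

3

There are 3 geometric isomers: (Br/NCS trans, F/NH3 trans); (Br/NH3 trans, F/NCS trans); (Br/F trans, NCS/NH3 trans).
Each arrangement has an internal mirror plane or centre of symmetry, so none is chiral.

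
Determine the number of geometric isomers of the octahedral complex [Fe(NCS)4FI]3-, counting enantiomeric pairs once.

An octahedron has six vertices in three trans pairs; every non-trans pair is cis.
The distinct arrangements are (2 in all): F and I mutually trans; F and I mutually cis.

2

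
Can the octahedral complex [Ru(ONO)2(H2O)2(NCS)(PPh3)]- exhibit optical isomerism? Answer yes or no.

yes

Systematic placement gives 6 geometric isomers: ONO cis, H2O trans; ONO trans, H2O trans; ONO cis, H2O cis (3 arrangements, 2 chiral); ONO trans, H2O cis.
Of these, 2 lack any improper symmetry element and so occur as enantiomeric pairs, giving 6 + 2 = 8 stereoisomers in total.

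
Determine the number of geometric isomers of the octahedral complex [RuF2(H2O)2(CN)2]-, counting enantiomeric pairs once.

An octahedron has six vertices in three trans pairs; every non-trans pair is cis.
The distinct arrangements are (5 in all): F trans, H2O trans, CN trans; F cis, H2O cis, CN trans; F cis, H2O trans, CN cis; F cis, H2O cis, CN cis (chiral); F trans, H2O cis, CN cis.

5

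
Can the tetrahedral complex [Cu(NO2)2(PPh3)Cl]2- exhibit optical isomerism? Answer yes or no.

no

All four vertices of a tetrahedron are equivalent and mutually adjacent, so cis/trans isomerism cannot arise.
Only one geometric arrangement is possible.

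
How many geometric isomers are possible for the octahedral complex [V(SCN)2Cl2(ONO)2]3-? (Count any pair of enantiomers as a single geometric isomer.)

5

In an octahedral complex each vertex has one trans partner and four cis neighbours.
Systematic placement gives 5 geometric isomers: SCN trans, Cl trans, ONO trans; SCN cis, Cl trans, ONO cis; SCN trans, Cl cis, ONO cis; SCN cis, Cl cis, ONO cis (chiral); SCN cis, Cl cis, ONO trans.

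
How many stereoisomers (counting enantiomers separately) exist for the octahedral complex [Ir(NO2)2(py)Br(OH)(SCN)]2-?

15

An octahedron has six vertices in three trans pairs; every non-trans pair is cis.
Placing the ligands in turn and identifying arrangements related by rotation or reflection leaves 9 distinct geometric isomers.
Of these, 6 lack any improper symmetry element and so occur as enantiomeric pairs, giving 9 + 6 = 15 stereoisomers in total.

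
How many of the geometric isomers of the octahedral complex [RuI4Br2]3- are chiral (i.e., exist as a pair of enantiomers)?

0

In an octahedral complex each vertex has one trans partner and four cis neighbours.
There are 2 geometric isomers: Br trans; Br cis.
Each arrangement has an internal mirror plane or centre of symmetry, so none is chiral.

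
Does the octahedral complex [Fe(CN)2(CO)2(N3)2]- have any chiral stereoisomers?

yes

An octahedron has six vertices in three trans pairs; every non-trans pair is cis.
The distinct arrangements are (5 in all): CN trans, CO trans, N3 trans; CN trans, CO cis, N3 cis; CN cis, CO cis, N3 trans; CN cis, CO cis, N3 cis (chiral); CN cis, CO trans, N3 cis.
One of these lacks any improper symmetry element and so occurs as an enantiomeric pair, giving 5 + 1 = 6 stereoisomers in total.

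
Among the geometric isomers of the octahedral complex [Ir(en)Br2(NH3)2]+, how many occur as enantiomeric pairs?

1

Each en is bidentate and must span two cis positions.
Systematic placement gives 3 geometric isomers: Br trans, NH3 cis; Br cis, NH3 cis (chiral); Br cis, NH3 trans.
One of these lacks any improper symmetry element and so occurs as an enantiomeric pair, giving 3 + 1 = 4 stereoisomers in total.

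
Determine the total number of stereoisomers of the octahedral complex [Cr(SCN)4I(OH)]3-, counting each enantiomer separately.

2

The six octahedral sites form three mutually perpendicular trans pairs.
The distinct arrangements are (2 in all): I and OH mutually trans; I and OH mutually cis.
Each arrangement has an internal mirror plane or centre of symmetry, so none is chiral.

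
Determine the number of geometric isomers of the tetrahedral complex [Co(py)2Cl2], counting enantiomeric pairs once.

1

In a tetrahedral complex all four positions are equivalent and every pair of ligands is adjacent — there is no cis/trans distinction.
Only one geometric arrangement is possible.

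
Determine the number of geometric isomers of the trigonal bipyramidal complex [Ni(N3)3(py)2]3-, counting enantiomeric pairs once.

There are 3 geometric isomers: py both equatorial; py one axial, one equatorial; py both axial.

3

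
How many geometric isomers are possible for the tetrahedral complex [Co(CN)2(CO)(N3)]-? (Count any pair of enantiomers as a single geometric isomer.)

1

All four vertices of a tetrahedron are equivalent and mutually adjacent, so cis/trans isomerism cannot arise.
Only one geometric arrangement is possible.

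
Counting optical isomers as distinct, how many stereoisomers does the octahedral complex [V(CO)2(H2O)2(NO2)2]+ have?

There are 5 geometric isomers: CO trans, H2O trans, NO2 trans; CO trans, H2O cis, NO2 cis; CO cis, H2O cis, NO2 trans; CO cis, H2O cis, NO2 cis (chiral); CO cis, H2O trans, NO2 cis.
One of these lacks any improper symmetry element and so occurs as an enantiomeric pair, giving 5 + 1 = 6 stereoisomers in total.

6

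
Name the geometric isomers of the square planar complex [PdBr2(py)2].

cis and trans

A square has two trans pairs of vertices; adjacent vertices are cis.
There are 2 geometric isomers: Br cis; Br trans.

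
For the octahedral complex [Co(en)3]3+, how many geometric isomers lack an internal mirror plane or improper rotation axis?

The six octahedral sites form three mutually perpendicular trans pairs.
Each en is bidentate and must span two cis positions.
Only one geometric arrangement is possible; it has no improper symmetry element, so it exists as a pair of enantiomers (2 stereoisomers).

1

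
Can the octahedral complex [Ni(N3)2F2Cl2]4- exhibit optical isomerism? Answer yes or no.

In an octahedral complex each vertex has one trans partner and four cis neighbours.
There are 5 geometric isomers: N3 trans, F trans, Cl trans; N3 cis, F cis, Cl trans; N3 trans, F cis, Cl cis; N3 cis, F cis, Cl cis (chiral); N3 cis, F trans, Cl cis.
One of these lacks any improper symmetry element and so occurs as an enantiomeric pair, giving 5 + 1 = 6 stereoisomers in total.

yes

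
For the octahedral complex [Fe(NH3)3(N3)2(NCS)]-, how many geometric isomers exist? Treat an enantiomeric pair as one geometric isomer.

The six octahedral sites form three mutually perpendicular trans pairs.
There are 3 geometric isomers: NH3 mer, N3 trans; NH3 mer, N3 cis; NH3 fac, N3 cis.

3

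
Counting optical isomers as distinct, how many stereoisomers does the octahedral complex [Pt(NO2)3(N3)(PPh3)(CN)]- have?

5

The six octahedral sites form three mutually perpendicular trans pairs.
Working through the distinct placements yields 4 geometric isomers: NO2 mer (3 arrangements); NO2 fac (chiral).
One of these lacks any improper symmetry element and so occurs as an enantiomeric pair, giving 4 + 1 = 5 stereoisomers in total.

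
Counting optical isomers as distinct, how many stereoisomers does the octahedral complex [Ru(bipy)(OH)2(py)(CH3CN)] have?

6

An octahedron has six vertices in three trans pairs; every non-trans pair is cis.
Each bipy is bidentate and must span two cis positions.
Working through the distinct placements yields 4 geometric isomers: OH cis (3 arrangements, 2 chiral); OH trans.
Of these, 2 lack any improper symmetry element and so occur as enantiomeric pairs, giving 4 + 2 = 6 stereoisomers in total.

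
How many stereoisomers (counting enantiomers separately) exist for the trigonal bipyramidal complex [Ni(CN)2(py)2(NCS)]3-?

In a trigonal bipyramid the two axial positions differ from the three equatorial ones.
Placing the ligands in turn and identifying arrangements related by rotation or reflection leaves 5 distinct geometric isomers.
One of these lacks any improper symmetry element and so occurs as an enantiomeric pair, giving 5 + 1 = 6 stereoisomers in total.

6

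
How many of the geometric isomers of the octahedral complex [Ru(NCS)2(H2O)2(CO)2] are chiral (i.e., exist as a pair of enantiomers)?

1

The six octahedral sites form three mutually perpendicular trans pairs.
Systematic placement gives 5 geometric isomers: NCS trans, H2O trans, CO trans; NCS cis, H2O cis, CO trans; NCS trans, H2O cis, CO cis; NCS cis, H2O cis, CO cis (chiral); NCS cis, H2O trans, CO cis.
One of these lacks any improper symmetry element and so occurs as an enantiomeric pair, giving 5 + 1 = 6 stereoisomers in total.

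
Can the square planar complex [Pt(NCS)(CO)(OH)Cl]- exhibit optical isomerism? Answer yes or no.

no

The distinct arrangements are (3 in all): (CO/NCS trans, Cl/OH trans); (CO/OH trans, Cl/NCS trans); (CO/Cl trans, NCS/OH trans).
Each arrangement has an internal mirror plane or centre of symmetry, so none is chiral.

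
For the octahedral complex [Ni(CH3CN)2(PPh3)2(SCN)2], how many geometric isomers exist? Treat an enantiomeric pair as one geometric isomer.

The six octahedral sites form three mutually perpendicular trans pairs.
The distinct arrangements are (5 in all): CH3CN trans, PPh3 trans, SCN trans; CH3CN trans, PPh3 cis, SCN cis; CH3CN cis, PPh3 cis, SCN trans; CH3CN cis, PPh3 cis, SCN cis (chiral); CH3CN cis, PPh3 trans, SCN cis.

5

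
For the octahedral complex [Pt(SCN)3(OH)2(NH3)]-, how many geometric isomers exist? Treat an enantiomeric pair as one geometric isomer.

3

An octahedron has six vertices in three trans pairs; every non-trans pair is cis.
Systematic placement gives 3 geometric isomers: SCN mer, OH cis; SCN mer, OH trans; SCN fac, OH cis.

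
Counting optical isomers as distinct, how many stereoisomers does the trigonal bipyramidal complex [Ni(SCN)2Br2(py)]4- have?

A trigonal bipyramid has two axial and three equatorial sites, which are chemically inequivalent.
Placing the ligands in turn and identifying arrangements related by rotation or reflection leaves 5 distinct geometric isomers.
One of these lacks any improper symmetry element and so occurs as an enantiomeric pair, giving 5 + 1 = 6 stereoisomers in total.

6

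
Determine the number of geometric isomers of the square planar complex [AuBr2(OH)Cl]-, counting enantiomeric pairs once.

A square has two trans pairs of vertices; adjacent vertices are cis.
Working through the distinct placements yields 2 geometric isomers: Br cis; Br trans.

2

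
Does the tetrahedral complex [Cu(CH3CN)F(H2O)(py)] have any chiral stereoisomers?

Only one geometric arrangement is possible; it has no improper symmetry element, so it exists as a pair of enantiomers (2 stereoisomers).

yes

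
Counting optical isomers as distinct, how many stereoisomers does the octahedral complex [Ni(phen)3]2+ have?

In an octahedral complex each vertex has one trans partner and four cis neighbours.
Each phen is bidentate and must span two cis positions.
Only one geometric arrangement is possible; it has no improper symmetry element, so it exists as a pair of enantiomers (2 stereoisomers).

2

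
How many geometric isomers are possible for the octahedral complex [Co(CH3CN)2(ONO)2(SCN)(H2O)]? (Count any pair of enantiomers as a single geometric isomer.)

An octahedron has six vertices in three trans pairs; every non-trans pair is cis.
Working through the distinct placements yields 6 geometric isomers: CH3CN trans, ONO cis; CH3CN trans, ONO trans; CH3CN cis, ONO cis (3 arrangements, 2 chiral); CH3CN cis, ONO trans.

6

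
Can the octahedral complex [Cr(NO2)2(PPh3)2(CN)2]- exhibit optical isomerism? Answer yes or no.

yes

The six octahedral sites form three mutually perpendicular trans pairs.
There are 5 geometric isomers: NO2 trans, PPh3 trans, CN trans; NO2 cis, PPh3 cis, CN trans; NO2 cis, PPh3 trans, CN cis; NO2 cis, PPh3 cis, CN cis (chiral); NO2 trans, PPh3 cis, CN cis.
One of these lacks any improper symmetry element and so occurs as an enantiomeric pair, giving 5 + 1 = 6 stereoisomers in total.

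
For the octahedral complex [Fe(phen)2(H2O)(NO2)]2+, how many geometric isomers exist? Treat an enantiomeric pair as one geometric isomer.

2

Each phen is bidentate and must span two cis positions.
Systematic placement gives 2 geometric isomers: H2O and NO2 mutually trans; H2O and NO2 mutually cis (chiral).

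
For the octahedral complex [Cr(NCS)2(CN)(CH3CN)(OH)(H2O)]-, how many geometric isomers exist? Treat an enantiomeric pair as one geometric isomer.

In an octahedral complex each vertex has one trans partner and four cis neighbours.
Exhaustive case analysis gives 9 geometric isomers.

9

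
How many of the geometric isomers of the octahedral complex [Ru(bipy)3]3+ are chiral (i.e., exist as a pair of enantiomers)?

1

An octahedron has six vertices in three trans pairs; every non-trans pair is cis.
Each bipy is bidentate and must span two cis positions.
Only one geometric arrangement is possible; it has no improper symmetry element, so it exists as a pair of enantiomers (2 stereoisomers).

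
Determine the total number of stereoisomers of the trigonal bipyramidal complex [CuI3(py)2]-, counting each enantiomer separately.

3

A trigonal bipyramid has two axial and three equatorial sites, which are chemically inequivalent.
Working through the distinct placements yields 3 geometric isomers: py both equatorial; py one axial, one equatorial; py both axial.
Each arrangement has an internal mirror plane or centre of symmetry, so none is chiral.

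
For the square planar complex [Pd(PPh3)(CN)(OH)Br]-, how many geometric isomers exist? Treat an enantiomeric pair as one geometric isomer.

A square has two trans pairs of vertices; adjacent vertices are cis.
The distinct arrangements are (3 in all): (Br/OH trans, CN/PPh3 trans); (Br/PPh3 trans, CN/OH trans); (Br/CN trans, OH/PPh3 trans).

3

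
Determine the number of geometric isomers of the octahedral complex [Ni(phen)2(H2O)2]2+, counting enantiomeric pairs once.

2

In an octahedral complex each vertex has one trans partner and four cis neighbours.
Each phen is bidentate and must span two cis positions.
Systematic placement gives 2 geometric isomers: H2O trans; H2O cis (chiral).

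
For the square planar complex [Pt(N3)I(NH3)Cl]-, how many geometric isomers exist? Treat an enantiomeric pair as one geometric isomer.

In a square planar complex each vertex has one trans partner and two cis neighbours.
The distinct arrangements are (3 in all): (Cl/N3 trans, I/NH3 trans); (Cl/NH3 trans, I/N3 trans); (Cl/I trans, N3/NH3 trans).

3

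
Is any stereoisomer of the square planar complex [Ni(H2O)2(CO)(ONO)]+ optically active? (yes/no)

no

A square has two trans pairs of vertices; adjacent vertices are cis.
Working through the distinct placements yields 2 geometric isomers: H2O cis; H2O trans.
Each arrangement has an internal mirror plane or centre of symmetry, so none is chiral.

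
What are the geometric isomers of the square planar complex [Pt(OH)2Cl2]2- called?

cis and trans

A square has two trans pairs of vertices; adjacent vertices are cis.
The distinct arrangements are (2 in all): OH cis; OH trans.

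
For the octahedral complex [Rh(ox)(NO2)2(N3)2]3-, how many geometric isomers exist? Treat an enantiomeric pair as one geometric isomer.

3

Each ox is bidentate and must span two cis positions.
There are 3 geometric isomers: NO2 cis, N3 trans; NO2 cis, N3 cis (chiral); NO2 trans, N3 cis.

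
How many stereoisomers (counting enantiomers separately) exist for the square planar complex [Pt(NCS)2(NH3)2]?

A square has two trans pairs of vertices; adjacent vertices are cis.
The distinct arrangements are (2 in all): NCS cis; NCS trans.
Each arrangement has an internal mirror plane or centre of symmetry, so none is chiral.

2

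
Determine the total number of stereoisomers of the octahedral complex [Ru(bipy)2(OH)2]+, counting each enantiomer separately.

Each bipy is bidentate and must span two cis positions.
The distinct arrangements are (2 in all): OH trans; OH cis (chiral).
One of these lacks any improper symmetry element and so occurs as an enantiomeric pair, giving 2 + 1 = 3 stereoisomers in total.

3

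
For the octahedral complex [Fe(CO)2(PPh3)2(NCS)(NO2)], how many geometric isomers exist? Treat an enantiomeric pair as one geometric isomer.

An octahedron has six vertices in three trans pairs; every non-trans pair is cis.
Working through the distinct placements yields 6 geometric isomers: CO trans, PPh3 trans; CO trans, PPh3 cis; CO cis, PPh3 trans; CO cis, PPh3 cis (3 arrangements, 2 chiral).

6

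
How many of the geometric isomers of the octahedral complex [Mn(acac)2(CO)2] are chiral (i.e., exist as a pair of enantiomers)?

1

Each acac is bidentate and must span two cis positions.
The distinct arrangements are (2 in all): CO trans; CO cis (chiral).
One of these lacks any improper symmetry element and so occurs as an enantiomeric pair, giving 2 + 1 = 3 stereoisomers in total.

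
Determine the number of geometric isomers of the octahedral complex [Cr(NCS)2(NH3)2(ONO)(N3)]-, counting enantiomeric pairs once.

6

The six octahedral sites form three mutually perpendicular trans pairs.
Working through the distinct placements yields 6 geometric isomers: NCS cis, NH3 cis (3 arrangements, 2 chiral); NCS cis, NH3 trans; NCS trans, NH3 cis; NCS trans, NH3 trans.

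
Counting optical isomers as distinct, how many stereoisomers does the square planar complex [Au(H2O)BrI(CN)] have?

3

In a square planar complex each vertex has one trans partner and two cis neighbours.
Systematic placement gives 3 geometric isomers: (Br/H2O trans, CN/I trans); (Br/I trans, CN/H2O trans); (Br/CN trans, H2O/I trans).
Each arrangement has an internal mirror plane or centre of symmetry, so none is chiral.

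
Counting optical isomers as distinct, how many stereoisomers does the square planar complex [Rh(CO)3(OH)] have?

In a square planar complex each vertex has one trans partner and two cis neighbours.
Only one geometric arrangement is possible.

1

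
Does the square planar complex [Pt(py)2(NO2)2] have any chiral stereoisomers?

In a square planar complex each vertex has one trans partner and two cis neighbours.
The distinct arrangements are (2 in all): py cis; py trans.
Each arrangement has an internal mirror plane or centre of symmetry, so none is chiral.

no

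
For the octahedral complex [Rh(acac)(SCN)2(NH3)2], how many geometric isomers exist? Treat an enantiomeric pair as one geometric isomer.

An octahedron has six vertices in three trans pairs; every non-trans pair is cis.
Each acac is bidentate and must span two cis positions.
There are 3 geometric isomers: SCN cis, NH3 trans; SCN cis, NH3 cis (chiral); SCN trans, NH3 cis.

3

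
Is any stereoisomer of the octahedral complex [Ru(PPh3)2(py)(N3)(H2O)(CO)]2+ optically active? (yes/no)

An octahedron has six vertices in three trans pairs; every non-trans pair is cis.
Systematic enumeration (placing each ligand type in turn and discarding arrangements equivalent by rotation or reflection) gives 9 geometric isomers.
Of these, 6 lack any improper symmetry element and so occur as enantiomeric pairs, giving 9 + 6 = 15 stereoisomers in total.

yes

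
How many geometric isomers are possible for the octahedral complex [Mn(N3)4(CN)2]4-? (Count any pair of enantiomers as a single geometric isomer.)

2

In an octahedral complex each vertex has one trans partner and four cis neighbours.
The distinct arrangements are (2 in all): CN trans; CN cis.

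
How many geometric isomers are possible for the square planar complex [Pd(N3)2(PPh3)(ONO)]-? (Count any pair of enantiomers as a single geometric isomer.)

A square has two trans pairs of vertices; adjacent vertices are cis.
The distinct arrangements are (2 in all): N3 cis; N3 trans.

2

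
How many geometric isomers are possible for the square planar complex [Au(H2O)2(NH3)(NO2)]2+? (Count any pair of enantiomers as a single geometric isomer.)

Systematic placement gives 2 geometric isomers: H2O cis; H2O trans.

2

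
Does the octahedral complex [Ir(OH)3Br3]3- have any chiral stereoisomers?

no

An octahedron has six vertices in three trans pairs; every non-trans pair is cis.
Systematic placement gives 2 geometric isomers: OH mer; OH fac.
Each arrangement has an internal mirror plane or centre of symmetry, so none is chiral.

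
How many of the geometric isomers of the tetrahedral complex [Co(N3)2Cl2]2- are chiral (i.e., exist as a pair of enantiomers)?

0

In a tetrahedral complex all four positions are equivalent and every pair of ligands is adjacent — there is no cis/trans distinction.
Only one geometric arrangement is possible.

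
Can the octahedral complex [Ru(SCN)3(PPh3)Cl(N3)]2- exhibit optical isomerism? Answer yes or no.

The six octahedral sites form three mutually perpendicular trans pairs.
Working through the distinct placements yields 4 geometric isomers: SCN mer (3 arrangements); SCN fac (chiral).
One of these lacks any improper symmetry element and so occurs as an enantiomeric pair, giving 4 + 1 = 5 stereoisomers in total.

yes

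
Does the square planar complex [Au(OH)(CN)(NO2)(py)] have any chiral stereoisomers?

In a square planar complex each vertex has one trans partner and two cis neighbours.
Working through the distinct placements yields 3 geometric isomers: (CN/OH trans, NO2/py trans); (CN/py trans, NO2/OH trans); (CN/NO2 trans, OH/py trans).
Each arrangement has an internal mirror plane or centre of symmetry, so none is chiral.

no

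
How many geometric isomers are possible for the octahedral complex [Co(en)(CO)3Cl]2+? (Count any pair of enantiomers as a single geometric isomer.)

An octahedron has six vertices in three trans pairs; every non-trans pair is cis.
Each en is bidentate and must span two cis positions.
Working through the distinct placements yields 2 geometric isomers: CO mer; CO fac.

2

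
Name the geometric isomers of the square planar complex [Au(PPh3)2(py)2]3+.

In a square planar complex each vertex has one trans partner and two cis neighbours.
Systematic placement gives 2 geometric isomers: PPh3 cis; PPh3 trans.

cis and trans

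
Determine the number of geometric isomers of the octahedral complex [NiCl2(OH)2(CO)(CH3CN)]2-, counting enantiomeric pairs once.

There are 6 geometric isomers: Cl trans, OH trans; Cl cis, OH cis (3 arrangements, 2 chiral); Cl cis, OH trans; Cl trans, OH cis.

6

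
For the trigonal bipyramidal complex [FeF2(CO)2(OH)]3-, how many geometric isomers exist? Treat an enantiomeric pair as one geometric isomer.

Exhaustive case analysis gives 5 geometric isomers.

5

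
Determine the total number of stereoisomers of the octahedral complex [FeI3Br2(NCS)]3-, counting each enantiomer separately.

An octahedron has six vertices in three trans pairs; every non-trans pair is cis.
The distinct arrangements are (3 in all): I mer, Br trans; I fac, Br cis; I mer, Br cis.
Each arrangement has an internal mirror plane or centre of symmetry, so none is chiral.

3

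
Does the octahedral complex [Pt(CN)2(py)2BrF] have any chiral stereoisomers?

yes

The distinct arrangements are (6 in all): CN cis, py trans; CN cis, py cis (3 arrangements, 2 chiral); CN trans, py trans; CN trans, py cis.
Of these, 2 lack any improper symmetry element and so occur as enantiomeric pairs, giving 6 + 2 = 8 stereoisomers in total.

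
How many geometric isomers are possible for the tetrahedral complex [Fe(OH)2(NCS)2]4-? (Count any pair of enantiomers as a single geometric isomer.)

In a tetrahedral complex all four positions are equivalent and every pair of ligands is adjacent — there is no cis/trans distinction.
Only one geometric arrangement is possible.

1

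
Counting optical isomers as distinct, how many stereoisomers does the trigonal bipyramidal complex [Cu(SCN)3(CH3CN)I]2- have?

In a trigonal bipyramid the two axial positions differ from the three equatorial ones.
Systematic placement gives 4 geometric isomers: CH3CN axial, I axial; CH3CN axial, I equatorial; CH3CN equatorial, I axial; CH3CN equatorial, I equatorial.
Each arrangement has an internal mirror plane or centre of symmetry, so none is chiral.

4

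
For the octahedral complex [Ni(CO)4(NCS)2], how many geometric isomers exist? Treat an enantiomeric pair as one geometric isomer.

The six octahedral sites form three mutually perpendicular trans pairs.
Working through the distinct placements yields 2 geometric isomers: NCS trans; NCS cis.

2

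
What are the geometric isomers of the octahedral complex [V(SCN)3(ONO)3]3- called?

There are 2 geometric isomers: SCN mer; SCN fac.

fac and mer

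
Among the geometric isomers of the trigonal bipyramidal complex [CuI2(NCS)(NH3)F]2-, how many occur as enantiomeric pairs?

In a trigonal bipyramid the two axial positions differ from the three equatorial ones.
Placing the ligands in turn and identifying arrangements related by rotation or reflection leaves 7 distinct geometric isomers.
Of these, 3 lack any improper symmetry element and so occur as enantiomeric pairs, giving 7 + 3 = 10 stereoisomers in total.

3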